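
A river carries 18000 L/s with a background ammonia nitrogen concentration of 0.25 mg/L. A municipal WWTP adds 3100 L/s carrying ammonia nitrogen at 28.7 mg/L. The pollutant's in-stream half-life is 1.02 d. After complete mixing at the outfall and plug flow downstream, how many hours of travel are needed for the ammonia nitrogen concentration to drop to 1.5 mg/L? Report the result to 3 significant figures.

38.2 h

Mass balance: C = (18000·0.2500 + 3100·28.70) / 21100 = 93470/21100 = 4.430 mg/L.
Half-life 1.02 d → k = ln 2 / 1.02 = 0.6796 d⁻¹.
4.430·exp(−k·t) = 1.5 → t = ln(4.430/1.5)/k = 137700 s = 38.25 h.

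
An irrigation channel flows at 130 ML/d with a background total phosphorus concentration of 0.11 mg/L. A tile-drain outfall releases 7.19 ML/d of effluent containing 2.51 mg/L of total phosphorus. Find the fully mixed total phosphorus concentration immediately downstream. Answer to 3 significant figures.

0.236 mg/L

Flow-weighted average: C = (130.0·0.1100 + 7.190·2.510) / 137.2 = 32.35/137.2 = 0.2358 mg/L.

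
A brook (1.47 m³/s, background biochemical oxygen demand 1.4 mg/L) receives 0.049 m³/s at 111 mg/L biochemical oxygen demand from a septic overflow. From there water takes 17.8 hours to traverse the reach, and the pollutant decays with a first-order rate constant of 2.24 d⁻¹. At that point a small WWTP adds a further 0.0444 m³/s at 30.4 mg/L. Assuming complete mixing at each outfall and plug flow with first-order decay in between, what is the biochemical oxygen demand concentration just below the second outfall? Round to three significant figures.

Mass balance: C = (1.470·1.400 + 0.04900·111.0) / 1.519 = 7.497/1.519 = 4.935 mg/L; combined flow 1.519 m³/s.
After decay, C = 4.935 × e^(−kt) = 4.935 × 0.1899 = 0.9372 mg/L.
Second outfall: C = (1.519·0.9372 + 0.04440·30.40)/1.563 = 1.774 mg/L.

1.77 mg/L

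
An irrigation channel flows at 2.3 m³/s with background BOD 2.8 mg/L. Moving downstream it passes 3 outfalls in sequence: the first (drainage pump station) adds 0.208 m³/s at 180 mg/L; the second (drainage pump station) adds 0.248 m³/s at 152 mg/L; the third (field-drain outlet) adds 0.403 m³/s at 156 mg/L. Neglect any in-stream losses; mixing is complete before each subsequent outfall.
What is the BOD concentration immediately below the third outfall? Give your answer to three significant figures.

45.7 mg/L

After outfall 1: Q = 2.300 + 0.2080 = 2.508 m³/s; C = (2.300·2.800 + 0.2080·180.0)/2.508 = 17.50 mg/L.
After outfall 2: Q = 2.508 + 0.2480 = 2.756 m³/s; C = (2.508·17.50 + 0.2480·152.0)/2.756 = 29.60 mg/L.
After outfall 3: Q = 2.756 + 0.4030 = 3.159 m³/s; C = (2.756·29.60 + 0.4030·156.0)/3.159 = 45.72 mg/L.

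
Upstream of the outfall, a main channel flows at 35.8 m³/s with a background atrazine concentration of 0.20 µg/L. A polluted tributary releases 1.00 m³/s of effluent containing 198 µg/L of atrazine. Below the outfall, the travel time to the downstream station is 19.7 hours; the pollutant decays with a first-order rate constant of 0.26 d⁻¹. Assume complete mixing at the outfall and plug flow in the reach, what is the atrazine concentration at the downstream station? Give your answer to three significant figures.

Mass balance: C = (35.80·0.2000 + 1.000·198.0) / 36.80 = 205.2/36.80 = 5.575 µg/L.
Applying C = C₀e^(−kt): 5.575 × 0.8078 = 4.504 µg/L.

4.50 µg/L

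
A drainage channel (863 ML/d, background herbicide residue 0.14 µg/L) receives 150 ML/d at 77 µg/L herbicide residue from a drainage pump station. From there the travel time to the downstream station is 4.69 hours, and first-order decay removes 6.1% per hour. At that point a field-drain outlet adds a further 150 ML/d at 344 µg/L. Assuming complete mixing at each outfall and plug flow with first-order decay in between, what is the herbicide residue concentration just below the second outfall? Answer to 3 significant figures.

After mixing, C = (863.0·0.1400 + 150.0·77.00) / 1013 = 11670/1013 = 11.52 µg/L; combined flow 1013 ML/d.
6.1%/h lost → k = −ln(1 − 0.061) = 0.06294 h⁻¹.
First-order decay: C = 11.52·exp(−k·t) = 11.52·0.7444 = 8.576 µg/L.
Second outfall: C = (1013·8.576 + 150.0·344.0)/1163 = 51.84 µg/L.

51.8 µg/L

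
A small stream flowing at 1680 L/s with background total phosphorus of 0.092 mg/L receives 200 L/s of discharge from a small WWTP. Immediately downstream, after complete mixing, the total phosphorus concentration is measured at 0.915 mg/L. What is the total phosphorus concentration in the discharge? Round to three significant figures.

Mass balance: 1680·0.09200 + 200.0·Cₑ = 1880·0.9150
→ Cₑ = (1880·0.9150 − 1680·0.09200) / 200.0 = 7.828 mg/L.

7.83 mg/L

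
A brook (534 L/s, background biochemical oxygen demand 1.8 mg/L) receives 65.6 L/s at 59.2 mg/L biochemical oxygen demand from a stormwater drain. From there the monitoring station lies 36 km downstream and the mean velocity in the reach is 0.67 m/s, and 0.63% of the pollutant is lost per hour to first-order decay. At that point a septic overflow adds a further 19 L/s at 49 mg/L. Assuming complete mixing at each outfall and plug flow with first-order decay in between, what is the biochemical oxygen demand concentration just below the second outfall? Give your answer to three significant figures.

8.63 mg/L

Flow-weighted average: C = (534.0·1.800 + 65.60·59.20) / 599.6 = 4845/599.6 = 8.080 mg/L; combined flow 599.6 L/s.
Travel time t = 36·1000 / 0.67 = 53730 s = 14.93 h.
0.63%/h lost → k = −ln(1 − 0.0063) = 0.006320 h⁻¹.
Applying C = C₀e^(−kt): 8.080 × 0.9100 = 7.353 mg/L.
At the second outfall, C = (599.6·7.353 + 19.00·49.00) / (599.6 + 19.00) = 8.632 mg/L.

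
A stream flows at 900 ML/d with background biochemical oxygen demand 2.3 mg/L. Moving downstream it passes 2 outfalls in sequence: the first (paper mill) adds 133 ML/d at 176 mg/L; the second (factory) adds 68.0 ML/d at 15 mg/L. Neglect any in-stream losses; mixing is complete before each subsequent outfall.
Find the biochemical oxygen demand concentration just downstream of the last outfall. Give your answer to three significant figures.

Below outfall 1: Q → 1033 ML/d, C = (900.0·2.300 + 133.0·176.0)/1033 = 24.66 mg/L.
Below outfall 2: Q → 1101 ML/d, C = (1033·24.66 + 68.00·15.00)/1101 = 24.07 mg/L.

24.1 mg/L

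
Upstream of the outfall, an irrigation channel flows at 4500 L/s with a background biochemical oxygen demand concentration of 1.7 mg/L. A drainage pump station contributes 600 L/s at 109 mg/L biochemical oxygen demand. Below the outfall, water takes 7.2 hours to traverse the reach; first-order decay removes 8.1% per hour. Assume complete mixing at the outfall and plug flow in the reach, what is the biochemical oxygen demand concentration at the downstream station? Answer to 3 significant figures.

7.80 mg/L

Conservation of mass: C = (4500·1.700 + 600.0·109.0) / 5100 = 73050/5100 = 14.32 mg/L.
8.1%/h lost → k = −ln(1 − 0.081) = 0.08447 h⁻¹.
Decay over the reach: 14.32·exp(−kt) = 14.32·0.5443 = 7.797 mg/L.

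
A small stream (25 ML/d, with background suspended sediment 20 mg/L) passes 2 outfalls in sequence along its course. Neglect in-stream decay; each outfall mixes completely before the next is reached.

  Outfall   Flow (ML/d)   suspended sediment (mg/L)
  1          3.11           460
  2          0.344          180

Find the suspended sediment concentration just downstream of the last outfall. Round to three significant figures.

Below outfall 1: Q → 28.11 ML/d, C = (25.00·20.00 + 3.110·460.0)/28.11 = 68.68 mg/L.
Below outfall 2: Q → 28.45 ML/d, C = (28.11·68.68 + 0.3440·180.0)/28.45 = 70.03 mg/L.

70.0 mg/L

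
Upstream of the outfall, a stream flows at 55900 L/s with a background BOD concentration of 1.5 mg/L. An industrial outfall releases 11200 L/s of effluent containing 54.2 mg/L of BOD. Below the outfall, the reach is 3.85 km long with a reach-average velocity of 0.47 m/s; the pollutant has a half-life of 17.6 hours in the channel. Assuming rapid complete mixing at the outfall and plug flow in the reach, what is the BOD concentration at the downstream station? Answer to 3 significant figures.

9.41 mg/L

After mixing, C = (55900·1.500 + 11200·54.20) / 67100 = 690900/67100 = 10.30 mg/L.
Travel time t = 3.85·1000 / 0.47 = 8191 s = 2.275 h.
Half-life 17.6 h → k = ln 2 / 17.6 = 0.03938 h⁻¹ = 0.9452 d⁻¹.
Decay over the reach: 10.30·exp(−kt) = 10.30·0.9143 = 9.414 mg/L.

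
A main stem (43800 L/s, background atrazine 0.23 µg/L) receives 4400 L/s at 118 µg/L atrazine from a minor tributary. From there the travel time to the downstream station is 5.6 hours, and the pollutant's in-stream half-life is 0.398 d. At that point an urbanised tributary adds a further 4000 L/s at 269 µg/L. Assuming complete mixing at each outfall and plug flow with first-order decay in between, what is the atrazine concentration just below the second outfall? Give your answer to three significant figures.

27.4 µg/L

After mixing, C = (43800·0.2300 + 4400·118.0) / 48200 = 529300/48200 = 10.98 µg/L; combined flow 48200 L/s.
Half-life 0.398 d → k = ln 2 / 0.398 = 1.742 d⁻¹.
First-order decay: C = 10.98·exp(−k·t) = 10.98·0.6661 = 7.314 µg/L.
Second outfall: C = (48200·7.314 + 4000·269.0)/52200 = 27.37 µg/L.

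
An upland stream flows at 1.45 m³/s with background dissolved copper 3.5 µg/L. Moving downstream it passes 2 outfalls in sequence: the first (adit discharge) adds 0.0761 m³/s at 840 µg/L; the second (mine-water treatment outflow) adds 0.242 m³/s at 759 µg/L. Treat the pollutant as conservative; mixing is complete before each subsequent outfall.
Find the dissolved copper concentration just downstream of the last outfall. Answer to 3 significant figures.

Below outfall 1: Q → 1.526 m³/s, C = (1.450·3.500 + 0.07610·840.0)/1.526 = 45.21 µg/L.
Below outfall 2: Q → 1.768 m³/s, C = (1.526·45.21 + 0.2420·759.0)/1.768 = 142.9 µg/L.

143 µg/L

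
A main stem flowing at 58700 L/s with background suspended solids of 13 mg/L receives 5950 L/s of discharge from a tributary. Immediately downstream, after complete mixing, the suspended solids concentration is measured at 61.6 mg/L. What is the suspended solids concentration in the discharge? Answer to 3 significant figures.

541 mg/L

Mass balance: 58700·13.00 + 5950·Cₑ = 64650·61.60
→ Cₑ = (64650·61.60 − 58700·13.00) / 5950 = 541.1 mg/L.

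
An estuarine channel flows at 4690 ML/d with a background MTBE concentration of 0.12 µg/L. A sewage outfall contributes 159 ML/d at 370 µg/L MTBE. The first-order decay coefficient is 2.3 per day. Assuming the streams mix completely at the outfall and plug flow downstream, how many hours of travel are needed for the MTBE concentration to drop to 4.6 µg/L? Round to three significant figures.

10.2 h

Conservation of mass: C = (4690·0.1200 + 159.0·370.0) / 4849 = 59390/4849 = 12.25 µg/L.
12.25·exp(−k·t) = 4.6 → t = ln(12.25/4.6)/k = 36790 s = 10.22 h.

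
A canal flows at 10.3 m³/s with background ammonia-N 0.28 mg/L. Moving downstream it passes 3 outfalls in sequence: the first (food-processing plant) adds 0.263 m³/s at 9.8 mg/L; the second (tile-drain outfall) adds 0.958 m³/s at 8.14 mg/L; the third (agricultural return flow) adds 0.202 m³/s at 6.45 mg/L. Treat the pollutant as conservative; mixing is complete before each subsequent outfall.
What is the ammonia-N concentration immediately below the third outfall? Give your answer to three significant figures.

1.24 mg/L

Outfall 1: combined Q = 10.56 m³/s; C = (10.30·0.2800 + 0.2630·9.800)/10.56 = 0.5170 mg/L.
Outfall 2: combined Q = 11.52 m³/s; C = (10.56·0.5170 + 0.9580·8.140)/11.52 = 1.151 mg/L.
Outfall 3: combined Q = 11.72 m³/s; C = (11.52·1.151 + 0.2020·6.450)/11.72 = 1.242 mg/L.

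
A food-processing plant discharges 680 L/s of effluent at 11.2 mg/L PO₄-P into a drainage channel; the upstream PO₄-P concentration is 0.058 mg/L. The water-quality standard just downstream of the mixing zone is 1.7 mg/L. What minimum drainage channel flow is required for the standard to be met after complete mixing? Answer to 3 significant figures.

Set C_mix = 1.7: (Q·0.05800 + 680.0·11.20) / (Q + 680.0) = 1.7
→ Q = 680.0·(11.20 − 1.7)/(1.7 − 0.05800) = 3934 L/s.

3930 L/s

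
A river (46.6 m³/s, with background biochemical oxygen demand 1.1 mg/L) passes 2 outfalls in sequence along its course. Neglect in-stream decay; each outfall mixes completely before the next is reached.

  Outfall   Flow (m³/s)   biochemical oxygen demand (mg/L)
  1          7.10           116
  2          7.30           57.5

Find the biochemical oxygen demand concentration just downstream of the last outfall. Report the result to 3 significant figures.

21.2 mg/L

After outfall 1: Q = 46.60 + 7.100 = 53.70 m³/s; C = (46.60·1.100 + 7.100·116.0)/53.70 = 16.29 mg/L.
After outfall 2: Q = 53.70 + 7.300 = 61.00 m³/s; C = (53.70·16.29 + 7.300·57.50)/61.00 = 21.22 mg/L.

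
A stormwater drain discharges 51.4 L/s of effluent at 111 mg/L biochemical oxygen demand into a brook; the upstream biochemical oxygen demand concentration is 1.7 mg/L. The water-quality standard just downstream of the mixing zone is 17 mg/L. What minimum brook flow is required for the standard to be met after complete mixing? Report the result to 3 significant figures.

Set C_mix = 17: (Q·1.700 + 51.40·111.0) / (Q + 51.40) = 17
→ Q = 51.40·(111.0 − 17)/(17 − 1.700) = 315.8 L/s.

316 L/s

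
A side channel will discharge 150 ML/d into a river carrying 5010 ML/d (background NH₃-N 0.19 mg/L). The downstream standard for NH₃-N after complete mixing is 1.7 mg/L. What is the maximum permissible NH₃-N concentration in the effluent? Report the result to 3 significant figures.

52.1 mg/L

At the limit, (Qr·Cr + Qe·Cₑ)/(Qr + Qe) = 1.7:
Cₑ = (5160·1.7 − 5010·0.1900) / 150.0 = 52.13 mg/L.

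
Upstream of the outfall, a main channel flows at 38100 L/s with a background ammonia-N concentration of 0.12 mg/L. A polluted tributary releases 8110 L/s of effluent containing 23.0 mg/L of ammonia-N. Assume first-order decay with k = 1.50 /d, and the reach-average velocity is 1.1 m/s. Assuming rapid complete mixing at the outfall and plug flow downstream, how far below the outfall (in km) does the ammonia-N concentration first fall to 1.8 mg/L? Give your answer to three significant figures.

Conservation of mass: C = (38100·0.1200 + 8110·23.00) / 46210 = 191100/46210 = 4.136 mg/L.
Set 4.136·exp(−k·t) = 1.8 → t = ln(4.136/1.8)/k = 47910 s = 13.31 h.
Distance = v·t = 1.1·47910 = 52700 m = 52.70 km.

52.7 km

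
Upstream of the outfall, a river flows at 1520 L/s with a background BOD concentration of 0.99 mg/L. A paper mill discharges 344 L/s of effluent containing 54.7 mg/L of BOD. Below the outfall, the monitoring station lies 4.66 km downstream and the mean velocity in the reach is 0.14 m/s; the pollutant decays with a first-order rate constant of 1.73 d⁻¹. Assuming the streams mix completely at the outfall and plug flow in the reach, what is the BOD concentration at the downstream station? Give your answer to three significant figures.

5.60 mg/L

After mixing, C = (1520·0.9900 + 344.0·54.70) / 1864 = 20320/1864 = 10.90 mg/L.
Travel time t = 4.66·1000 / 0.14 = 33290 s = 9.246 h.
Decay over the reach: 10.90·exp(−kt) = 10.90·0.5135 = 5.598 mg/L.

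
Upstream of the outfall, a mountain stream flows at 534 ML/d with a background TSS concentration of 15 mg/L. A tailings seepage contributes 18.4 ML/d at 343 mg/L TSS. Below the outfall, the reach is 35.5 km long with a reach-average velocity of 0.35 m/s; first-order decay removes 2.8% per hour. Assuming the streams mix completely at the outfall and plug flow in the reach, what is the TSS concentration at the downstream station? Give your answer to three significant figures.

11.6 mg/L

Conservation of mass: C = (534.0·15.00 + 18.40·343.0) / 552.4 = 14320/552.4 = 25.93 mg/L.
Travel time t = 35.5·1000 / 0.35 = 101400 s = 28.17 h.
2.8%/h lost → k = −ln(1 − 0.028) = 0.02840 h⁻¹.
Applying C = C₀e^(−kt): 25.93 × 0.4493 = 11.65 mg/L.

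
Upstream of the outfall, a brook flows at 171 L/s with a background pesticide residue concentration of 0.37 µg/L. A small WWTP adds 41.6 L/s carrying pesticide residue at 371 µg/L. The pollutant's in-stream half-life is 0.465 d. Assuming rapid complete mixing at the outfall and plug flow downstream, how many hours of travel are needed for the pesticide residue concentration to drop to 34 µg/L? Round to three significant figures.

12.3 h

Mixed concentration C = ΣQC/ΣQ = (171.0·0.3700 + 41.60·371.0) / 212.6 = 15500/212.6 = 72.89 µg/L.
Half-life 0.465 d → k = ln 2 / 0.465 = 1.491 d⁻¹.
72.89·exp(−k·t) = 34 → t = ln(72.89/34)/k = 44200 s = 12.28 h.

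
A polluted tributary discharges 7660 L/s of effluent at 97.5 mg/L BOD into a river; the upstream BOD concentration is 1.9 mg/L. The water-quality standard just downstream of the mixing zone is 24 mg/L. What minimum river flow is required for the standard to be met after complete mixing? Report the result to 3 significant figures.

25500 L/s

Set C_mix = 24: (Q·1.900 + 7660·97.50) / (Q + 7660) = 24
→ Q = 7660·(97.50 − 24)/(24 − 1.900) = 25480 L/s.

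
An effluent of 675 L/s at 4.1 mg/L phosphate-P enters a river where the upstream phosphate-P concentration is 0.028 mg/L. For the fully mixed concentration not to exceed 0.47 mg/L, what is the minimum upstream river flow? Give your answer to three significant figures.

Set C_mix = 0.47: (Q·0.02800 + 675.0·4.100) / (Q + 675.0) = 0.47
→ Q = 675.0·(4.100 − 0.47)/(0.47 − 0.02800) = 5544 L/s.

5540 L/s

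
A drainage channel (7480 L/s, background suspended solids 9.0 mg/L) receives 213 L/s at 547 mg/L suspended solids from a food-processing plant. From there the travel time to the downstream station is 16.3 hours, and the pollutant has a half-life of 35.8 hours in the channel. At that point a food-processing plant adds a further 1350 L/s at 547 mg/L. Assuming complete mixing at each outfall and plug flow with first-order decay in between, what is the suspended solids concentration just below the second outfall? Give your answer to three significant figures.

Flow-weighted average: C = (7480·9.000 + 213.0·547.0) / 7693 = 183800/7693 = 23.90 mg/L; combined flow 7693 L/s.
Half-life 35.8 h → k = ln 2 / 35.8 = 0.01936 h⁻¹ = 0.4647 d⁻¹.
Applying C = C₀e^(−kt): 23.90 × 0.7294 = 17.43 mg/L.
At the second outfall, C = (7693·17.43 + 1350·547.0) / (7693 + 1350) = 96.49 mg/L.

96.5 mg/L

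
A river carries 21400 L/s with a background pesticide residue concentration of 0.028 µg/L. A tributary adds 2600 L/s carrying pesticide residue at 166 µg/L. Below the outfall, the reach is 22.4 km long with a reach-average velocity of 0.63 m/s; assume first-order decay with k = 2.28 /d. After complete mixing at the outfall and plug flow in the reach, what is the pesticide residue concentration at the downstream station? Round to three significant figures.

7.05 µg/L

Flow-weighted average: C = (21400·0.02800 + 2600·166.0) / 24000 = 432200/24000 = 18.01 µg/L.
Travel time t = 22.4·1000 / 0.63 = 35560 s = 9.877 h.
After decay, C = 18.01 × e^(−kt) = 18.01 × 0.3913 = 7.047 µg/L.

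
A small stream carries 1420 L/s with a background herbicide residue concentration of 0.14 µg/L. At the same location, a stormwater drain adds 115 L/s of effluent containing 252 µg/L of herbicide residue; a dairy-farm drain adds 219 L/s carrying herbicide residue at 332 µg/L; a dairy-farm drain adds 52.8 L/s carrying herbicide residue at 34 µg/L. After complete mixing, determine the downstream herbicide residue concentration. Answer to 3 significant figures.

57.4 µg/L

Flow-weighted average: C = (1420·0.1400 + 115.0·252.0 + 219.0·332.0 + 52.80·34.00) / 1807 = 103700/1807 = 57.38 µg/L.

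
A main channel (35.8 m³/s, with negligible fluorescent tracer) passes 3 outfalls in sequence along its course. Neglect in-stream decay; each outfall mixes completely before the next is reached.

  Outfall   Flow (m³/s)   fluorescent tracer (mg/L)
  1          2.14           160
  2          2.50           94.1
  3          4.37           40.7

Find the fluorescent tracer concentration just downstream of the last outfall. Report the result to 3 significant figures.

16.9 mg/L

Below outfall 1: Q → 37.94 m³/s, C = (35.80·0 + 2.140·160.0)/37.94 = 9.025 mg/L.
Below outfall 2: Q → 40.44 m³/s, C = (37.94·9.025 + 2.500·94.10)/40.44 = 14.28 mg/L.
Below outfall 3: Q → 44.81 m³/s, C = (40.44·14.28 + 4.370·40.70)/44.81 = 16.86 mg/L.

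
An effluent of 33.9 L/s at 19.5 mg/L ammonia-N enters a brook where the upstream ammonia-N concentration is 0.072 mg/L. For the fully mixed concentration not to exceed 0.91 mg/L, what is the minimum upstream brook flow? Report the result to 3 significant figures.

Set C_mix = 0.91: (Q·0.07200 + 33.90·19.50) / (Q + 33.90) = 0.91
→ Q = 33.90·(19.50 − 0.91)/(0.91 − 0.07200) = 752.0 L/s.

752 L/s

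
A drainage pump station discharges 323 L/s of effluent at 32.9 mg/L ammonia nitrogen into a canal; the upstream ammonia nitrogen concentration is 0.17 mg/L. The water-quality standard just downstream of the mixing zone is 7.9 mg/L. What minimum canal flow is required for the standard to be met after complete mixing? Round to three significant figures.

Set C_mix = 7.9: (Q·0.1700 + 323.0·32.90) / (Q + 323.0) = 7.9
→ Q = 323.0·(32.90 − 7.9)/(7.9 − 0.1700) = 1045 L/s.

1040 L/s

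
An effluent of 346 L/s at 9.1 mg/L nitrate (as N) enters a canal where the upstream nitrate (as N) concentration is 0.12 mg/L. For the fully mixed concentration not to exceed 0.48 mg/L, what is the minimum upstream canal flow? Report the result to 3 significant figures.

Set C_mix = 0.48: (Q·0.1200 + 346.0·9.100) / (Q + 346.0) = 0.48
→ Q = 346.0·(9.100 − 0.48)/(0.48 − 0.1200) = 8285 L/s.

8280 L/s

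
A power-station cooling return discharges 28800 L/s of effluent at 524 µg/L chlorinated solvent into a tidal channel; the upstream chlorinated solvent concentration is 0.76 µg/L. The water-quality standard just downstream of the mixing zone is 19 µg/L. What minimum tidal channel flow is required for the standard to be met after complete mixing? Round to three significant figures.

797000 L/s

Set C_mix = 19: (Q·0.7600 + 28800·524.0) / (Q + 28800) = 19
→ Q = 28800·(524.0 − 19)/(19 − 0.7600) = 797400 L/s.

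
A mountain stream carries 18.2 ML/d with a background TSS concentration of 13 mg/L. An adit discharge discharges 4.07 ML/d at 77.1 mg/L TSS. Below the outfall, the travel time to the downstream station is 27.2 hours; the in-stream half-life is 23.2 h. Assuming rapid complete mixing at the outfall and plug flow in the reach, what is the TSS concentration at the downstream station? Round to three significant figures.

11.0 mg/L

Flow-weighted average: C = (18.20·13.00 + 4.070·77.10) / 22.27 = 550.4/22.27 = 24.71 mg/L.
Half-life 23.2 h → k = ln 2 / 23.2 = 0.02988 h⁻¹ = 0.7170 d⁻¹.
Applying C = C₀e^(−kt): 24.71 × 0.4437 = 10.97 mg/L.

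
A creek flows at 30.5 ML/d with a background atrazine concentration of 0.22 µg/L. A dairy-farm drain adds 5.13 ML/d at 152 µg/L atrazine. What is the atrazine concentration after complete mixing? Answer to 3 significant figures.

22.1 µg/L

Flow-weighted average: C = (30.50·0.2200 + 5.130·152.0) / 35.63 = 786.5/35.63 = 22.07 µg/L.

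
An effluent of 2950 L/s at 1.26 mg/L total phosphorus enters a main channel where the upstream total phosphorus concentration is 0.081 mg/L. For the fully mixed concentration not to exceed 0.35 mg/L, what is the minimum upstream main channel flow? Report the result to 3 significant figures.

Set C_mix = 0.35: (Q·0.08100 + 2950·1.260) / (Q + 2950) = 0.35
→ Q = 2950·(1.260 − 0.35)/(0.35 − 0.08100) = 9980 L/s.

9980 L/s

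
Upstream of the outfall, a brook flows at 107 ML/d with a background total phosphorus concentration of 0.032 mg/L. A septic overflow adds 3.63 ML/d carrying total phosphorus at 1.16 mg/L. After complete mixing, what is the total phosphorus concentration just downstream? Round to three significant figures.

After mixing, C = (107.0·0.03200 + 3.630·1.160) / 110.6 = 7.635/110.6 = 0.06901 mg/L.

0.0690 mg/L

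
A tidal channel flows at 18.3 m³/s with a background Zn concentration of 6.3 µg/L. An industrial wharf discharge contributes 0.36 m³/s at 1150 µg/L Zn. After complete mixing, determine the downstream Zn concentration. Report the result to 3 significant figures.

Mass balance: C = (18.30·6.300 + 0.3600·1150) / 18.66 = 529.3/18.66 = 28.36 µg/L.

28.4 µg/L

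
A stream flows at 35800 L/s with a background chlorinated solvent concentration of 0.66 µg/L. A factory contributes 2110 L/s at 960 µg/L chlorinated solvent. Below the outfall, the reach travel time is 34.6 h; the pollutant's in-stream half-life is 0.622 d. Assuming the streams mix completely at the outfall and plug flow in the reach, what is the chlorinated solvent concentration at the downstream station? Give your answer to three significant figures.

Mass balance: C = (35800·0.6600 + 2110·960.0) / 37910 = 2049000/37910 = 54.06 µg/L.
Half-life 0.622 d → k = ln 2 / 0.622 = 1.114 d⁻¹.
Decay over the reach: 54.06·exp(−kt) = 54.06·0.2006 = 10.84 µg/L.

10.8 µg/L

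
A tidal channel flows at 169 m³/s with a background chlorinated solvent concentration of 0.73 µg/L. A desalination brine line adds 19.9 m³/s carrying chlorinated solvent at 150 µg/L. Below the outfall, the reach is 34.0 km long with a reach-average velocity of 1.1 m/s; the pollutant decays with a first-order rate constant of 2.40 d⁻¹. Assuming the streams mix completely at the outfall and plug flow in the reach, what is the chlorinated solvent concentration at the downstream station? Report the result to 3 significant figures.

6.97 µg/L

Mixed concentration C = ΣQC/ΣQ = (169.0·0.7300 + 19.90·150.0) / 188.9 = 3108/188.9 = 16.46 µg/L.
Travel time t = 34.0·1000 / 1.1 = 30910 s = 8.586 h.
First-order decay: C = 16.46·exp(−k·t) = 16.46·0.4238 = 6.973 µg/L.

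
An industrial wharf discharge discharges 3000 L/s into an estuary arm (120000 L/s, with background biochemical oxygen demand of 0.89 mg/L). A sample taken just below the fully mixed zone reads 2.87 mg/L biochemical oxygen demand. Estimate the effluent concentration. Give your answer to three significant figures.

Mass balance: 120000·0.8900 + 3000·Cₑ = 123000·2.870
→ Cₑ = (123000·2.870 − 120000·0.8900) / 3000 = 82.07 mg/L.

82.1 mg/L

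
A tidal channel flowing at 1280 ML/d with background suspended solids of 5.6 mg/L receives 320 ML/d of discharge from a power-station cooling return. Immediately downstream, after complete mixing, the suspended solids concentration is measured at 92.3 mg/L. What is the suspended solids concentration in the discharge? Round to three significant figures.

Mass balance: 1280·5.600 + 320.0·Cₑ = 1600·92.30
→ Cₑ = (1600·92.30 − 1280·5.600) / 320.0 = 439.1 mg/L.

439 mg/L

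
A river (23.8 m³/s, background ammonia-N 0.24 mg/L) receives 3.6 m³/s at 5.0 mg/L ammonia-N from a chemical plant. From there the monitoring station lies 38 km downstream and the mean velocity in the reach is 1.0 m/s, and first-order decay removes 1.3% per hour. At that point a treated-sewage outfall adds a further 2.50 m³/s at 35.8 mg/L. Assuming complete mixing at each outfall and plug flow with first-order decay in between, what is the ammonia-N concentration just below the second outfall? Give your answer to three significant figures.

Mass balance: C = (23.80·0.2400 + 3.600·5.000) / 27.40 = 23.71/27.40 = 0.8654 mg/L; combined flow 27.40 m³/s.
Travel time t = 38·1000 / 1.0 = 38000 s = 10.56 h.
1.3%/h lost → k = −ln(1 − 0.013) = 0.01309 h⁻¹.
After decay, C = 0.8654 × e^(−kt) = 0.8654 × 0.8710 = 0.7538 mg/L.
At the second outfall, C = (27.40·0.7538 + 2.500·35.80) / (27.40 + 2.500) = 3.684 mg/L.

3.68 mg/L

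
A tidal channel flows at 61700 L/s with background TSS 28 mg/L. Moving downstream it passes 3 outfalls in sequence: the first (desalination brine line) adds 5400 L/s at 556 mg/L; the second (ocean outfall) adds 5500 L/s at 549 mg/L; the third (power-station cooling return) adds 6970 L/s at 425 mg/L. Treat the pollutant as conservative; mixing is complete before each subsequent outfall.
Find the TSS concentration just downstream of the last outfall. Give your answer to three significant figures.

After outfall 1: Q = 61700 + 5400 = 67100 L/s; C = (61700·28.00 + 5400·556.0)/67100 = 70.49 mg/L.
After outfall 2: Q = 67100 + 5500 = 72600 L/s; C = (67100·70.49 + 5500·549.0)/72600 = 106.7 mg/L.
After outfall 3: Q = 72600 + 6970 = 79570 L/s; C = (72600·106.7 + 6970·425.0)/79570 = 134.6 mg/L.

135 mg/L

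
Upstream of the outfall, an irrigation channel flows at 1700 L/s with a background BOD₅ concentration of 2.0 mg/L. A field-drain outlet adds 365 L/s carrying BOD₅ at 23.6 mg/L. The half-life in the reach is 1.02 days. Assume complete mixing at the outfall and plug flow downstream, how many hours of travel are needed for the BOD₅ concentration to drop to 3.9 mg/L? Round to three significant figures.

14.1 h

Mass balance: C = (1700·2.000 + 365.0·23.60) / 2065 = 12010/2065 = 5.818 mg/L.
Half-life 1.02 d → k = ln 2 / 1.02 = 0.6796 d⁻¹.
5.818·exp(−k·t) = 3.9 → t = ln(5.818/3.9)/k = 50850 s = 14.13 h.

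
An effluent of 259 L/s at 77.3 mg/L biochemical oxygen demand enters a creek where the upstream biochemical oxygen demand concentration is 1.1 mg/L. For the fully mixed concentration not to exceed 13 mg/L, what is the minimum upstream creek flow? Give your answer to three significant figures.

1400 L/s

Set C_mix = 13: (Q·1.100 + 259.0·77.30) / (Q + 259.0) = 13
→ Q = 259.0·(77.30 − 13)/(13 − 1.100) = 1399 L/s.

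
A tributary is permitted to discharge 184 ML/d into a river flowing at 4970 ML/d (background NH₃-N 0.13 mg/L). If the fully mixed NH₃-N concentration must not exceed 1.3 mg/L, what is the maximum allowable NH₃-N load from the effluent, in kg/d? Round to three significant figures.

Mass balance at the limit: 4970·0.1300 + 184.0·Cₑ = 5154·1.3 → Cₑ = 32.90 mg/L.
184.0 ML/d = 2.130 m³/s. Load = 2.130 m³/s × 32.90 g/m³ × 86 400 s/d = 6054 kg/d.

6050 kg/d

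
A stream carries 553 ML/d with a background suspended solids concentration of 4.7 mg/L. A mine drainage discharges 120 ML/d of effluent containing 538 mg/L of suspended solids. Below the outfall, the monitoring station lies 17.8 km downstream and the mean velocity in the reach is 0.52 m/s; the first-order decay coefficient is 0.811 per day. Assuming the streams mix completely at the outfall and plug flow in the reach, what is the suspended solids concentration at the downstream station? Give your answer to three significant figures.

72.4 mg/L

Mixed concentration C = ΣQC/ΣQ = (553.0·4.700 + 120.0·538.0) / 673.0 = 67160/673.0 = 99.79 mg/L.
Travel time t = 17.8·1000 / 0.52 = 34230 s = 9.509 h.
Decay over the reach: 99.79·exp(−kt) = 99.79·0.7252 = 72.37 mg/L.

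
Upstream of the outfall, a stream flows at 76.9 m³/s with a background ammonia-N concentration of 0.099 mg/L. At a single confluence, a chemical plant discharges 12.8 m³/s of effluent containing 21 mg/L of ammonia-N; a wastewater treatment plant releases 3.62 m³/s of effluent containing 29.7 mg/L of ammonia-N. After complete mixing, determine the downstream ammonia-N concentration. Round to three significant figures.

4.11 mg/L

Mass balance: C = (76.90·0.09900 + 12.80·21.00 + 3.620·29.70) / 93.32 = 383.9/93.32 = 4.114 mg/L.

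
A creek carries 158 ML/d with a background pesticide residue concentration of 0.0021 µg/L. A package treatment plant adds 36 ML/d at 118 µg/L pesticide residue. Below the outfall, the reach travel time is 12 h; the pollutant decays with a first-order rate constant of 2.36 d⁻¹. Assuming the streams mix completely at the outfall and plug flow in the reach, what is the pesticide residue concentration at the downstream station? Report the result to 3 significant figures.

6.73 µg/L

Mixed concentration C = ΣQC/ΣQ = (158.0·0.002100 + 36.00·118.0) / 194.0 = 4248/194.0 = 21.90 µg/L.
Applying C = C₀e^(−kt): 21.90 × 0.3073 = 6.729 µg/L.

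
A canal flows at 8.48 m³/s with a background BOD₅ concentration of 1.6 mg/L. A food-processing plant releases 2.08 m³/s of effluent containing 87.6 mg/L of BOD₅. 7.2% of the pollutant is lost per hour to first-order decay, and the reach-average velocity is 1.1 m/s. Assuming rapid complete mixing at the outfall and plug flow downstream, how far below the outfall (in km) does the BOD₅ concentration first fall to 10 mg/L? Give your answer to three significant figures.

32.7 km

Flow-weighted average: C = (8.480·1.600 + 2.080·87.60) / 10.56 = 195.8/10.56 = 18.54 mg/L.
7.2%/h lost → k = −ln(1 − 0.072) = 0.07472 h⁻¹.
Set 18.54·exp(−k·t) = 10 → t = ln(18.54/10)/k = 29740 s = 8.261 h.
Distance = v·t = 1.1·29740 = 32710 m = 32.71 km.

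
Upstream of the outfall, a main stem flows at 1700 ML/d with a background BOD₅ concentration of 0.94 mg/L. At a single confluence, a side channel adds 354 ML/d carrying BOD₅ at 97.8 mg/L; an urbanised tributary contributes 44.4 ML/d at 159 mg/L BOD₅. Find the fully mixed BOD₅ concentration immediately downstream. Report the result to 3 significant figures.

Conservation of mass: C = (1700·0.9400 + 354.0·97.80 + 44.40·159.0) / 2098 = 43280/2098 = 20.62 mg/L.

20.6 mg/L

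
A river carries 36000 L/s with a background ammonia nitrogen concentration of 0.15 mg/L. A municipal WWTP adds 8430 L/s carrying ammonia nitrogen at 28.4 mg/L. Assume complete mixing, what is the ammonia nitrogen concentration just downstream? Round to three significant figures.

5.51 mg/L

After mixing, C = (36000·0.1500 + 8430·28.40) / 44430 = 244800/44430 = 5.510 mg/L.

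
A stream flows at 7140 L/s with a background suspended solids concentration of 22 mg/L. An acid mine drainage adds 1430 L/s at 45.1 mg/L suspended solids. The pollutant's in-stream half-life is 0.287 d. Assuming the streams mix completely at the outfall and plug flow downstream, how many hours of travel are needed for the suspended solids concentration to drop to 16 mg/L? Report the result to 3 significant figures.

4.77 h

Mass balance: C = (7140·22.00 + 1430·45.10) / 8570 = 221600/8570 = 25.85 mg/L.
Half-life 0.287 d → k = ln 2 / 0.287 = 2.415 d⁻¹.
25.85·exp(−k·t) = 16 → t = ln(25.85/16)/k = 17170 s = 4.769 h.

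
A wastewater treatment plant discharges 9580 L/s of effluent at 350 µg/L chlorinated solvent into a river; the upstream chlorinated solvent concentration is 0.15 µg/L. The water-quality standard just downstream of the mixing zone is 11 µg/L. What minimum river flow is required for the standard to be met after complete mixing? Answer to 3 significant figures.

Set C_mix = 11: (Q·0.1500 + 9580·350.0) / (Q + 9580) = 11
→ Q = 9580·(350.0 − 11)/(11 − 0.1500) = 299300 L/s.

299000 L/s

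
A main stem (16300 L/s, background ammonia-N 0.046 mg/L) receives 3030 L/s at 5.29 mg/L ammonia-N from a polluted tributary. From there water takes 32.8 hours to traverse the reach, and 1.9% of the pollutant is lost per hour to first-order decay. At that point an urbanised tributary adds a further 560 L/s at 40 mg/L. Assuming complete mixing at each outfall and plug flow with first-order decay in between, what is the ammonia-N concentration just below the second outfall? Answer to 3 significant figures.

Mass balance: C = (16300·0.04600 + 3030·5.290) / 19330 = 16780/19330 = 0.8680 mg/L; combined flow 19330 L/s.
1.9%/h lost → k = −ln(1 − 0.019) = 0.01918 h⁻¹.
Decay over the reach: 0.8680·exp(−kt) = 0.8680·0.5330 = 0.4627 mg/L.
At the second outfall, C = (19330·0.4627 + 560.0·40.00) / (19330 + 560.0) = 1.576 mg/L.

1.58 mg/L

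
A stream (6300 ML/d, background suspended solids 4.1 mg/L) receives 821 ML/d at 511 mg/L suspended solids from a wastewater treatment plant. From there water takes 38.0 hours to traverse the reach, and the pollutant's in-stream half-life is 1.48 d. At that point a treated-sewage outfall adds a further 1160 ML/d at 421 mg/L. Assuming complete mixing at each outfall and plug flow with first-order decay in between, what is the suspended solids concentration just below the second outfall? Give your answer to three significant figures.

84.6 mg/L

Flow-weighted average: C = (6300·4.100 + 821.0·511.0) / 7121 = 445400/7121 = 62.54 mg/L; combined flow 7121 ML/d.
Half-life 1.48 d → k = ln 2 / 1.48 = 0.4683 d⁻¹.
Decay over the reach: 62.54·exp(−kt) = 62.54·0.4764 = 29.79 mg/L.
Second outfall: C = (7121·29.79 + 1160·421.0)/8281 = 84.59 mg/L.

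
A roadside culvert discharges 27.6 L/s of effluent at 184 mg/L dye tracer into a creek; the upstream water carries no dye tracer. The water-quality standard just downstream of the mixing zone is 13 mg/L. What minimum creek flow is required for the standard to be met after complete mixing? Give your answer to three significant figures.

Set C_mix = 13: (Q·0 + 27.60·184.0) / (Q + 27.60) = 13
→ Q = 27.60·(184.0 − 13)/(13 − 0) = 363.0 L/s.

363 L/s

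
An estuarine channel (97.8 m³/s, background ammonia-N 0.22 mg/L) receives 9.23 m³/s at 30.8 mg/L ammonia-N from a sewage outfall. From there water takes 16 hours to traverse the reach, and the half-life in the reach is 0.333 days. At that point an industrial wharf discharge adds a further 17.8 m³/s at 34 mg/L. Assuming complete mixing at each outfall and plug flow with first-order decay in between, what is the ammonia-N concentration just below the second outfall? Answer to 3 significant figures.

Flow-weighted average: C = (97.80·0.2200 + 9.230·30.80) / 107.0 = 305.8/107.0 = 2.857 mg/L; combined flow 107.0 m³/s.
Half-life 0.333 d → k = ln 2 / 0.333 = 2.082 d⁻¹.
Decay over the reach: 2.857·exp(−kt) = 2.857·0.2497 = 0.7133 mg/L.
At the second outfall, C = (107.0·0.7133 + 17.80·34.00) / (107.0 + 17.80) = 5.460 mg/L.

5.46 mg/L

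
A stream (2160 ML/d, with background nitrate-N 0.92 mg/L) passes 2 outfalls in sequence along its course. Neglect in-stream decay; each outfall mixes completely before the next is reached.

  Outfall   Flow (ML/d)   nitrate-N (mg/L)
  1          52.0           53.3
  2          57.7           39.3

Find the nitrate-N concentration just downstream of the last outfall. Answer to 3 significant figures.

3.10 mg/L

Outfall 1: combined Q = 2212 ML/d; C = (2160·0.9200 + 52.00·53.30)/2212 = 2.151 mg/L.
Outfall 2: combined Q = 2270 ML/d; C = (2212·2.151 + 57.70·39.30)/2270 = 3.096 mg/L.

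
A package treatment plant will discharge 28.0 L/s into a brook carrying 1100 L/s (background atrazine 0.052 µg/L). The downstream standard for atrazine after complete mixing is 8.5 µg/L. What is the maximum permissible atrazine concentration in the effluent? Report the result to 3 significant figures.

340 µg/L

At the limit, (Qr·Cr + Qe·Cₑ)/(Qr + Qe) = 8.5:
Cₑ = (1128·8.5 − 1100·0.05200) / 28.00 = 340.4 µg/L.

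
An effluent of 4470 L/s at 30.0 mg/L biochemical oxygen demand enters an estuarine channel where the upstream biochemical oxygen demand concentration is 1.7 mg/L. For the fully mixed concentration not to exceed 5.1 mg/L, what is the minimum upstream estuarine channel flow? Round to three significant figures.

Set C_mix = 5.1: (Q·1.700 + 4470·30.00) / (Q + 4470) = 5.1
→ Q = 4470·(30.00 − 5.1)/(5.1 − 1.700) = 32740 L/s.

32700 L/s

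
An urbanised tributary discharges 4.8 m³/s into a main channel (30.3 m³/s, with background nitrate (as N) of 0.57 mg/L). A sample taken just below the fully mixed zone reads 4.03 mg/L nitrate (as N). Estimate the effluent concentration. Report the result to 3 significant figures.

Mass balance: 30.30·0.5700 + 4.800·Cₑ = 35.10·4.030
→ Cₑ = (35.10·4.030 − 30.30·0.5700) / 4.800 = 25.87 mg/L.

25.9 mg/L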